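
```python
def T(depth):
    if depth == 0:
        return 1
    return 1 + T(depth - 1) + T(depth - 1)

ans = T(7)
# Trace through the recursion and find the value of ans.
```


T(7)
= 1 + T(6) + T(6)
= 1 + 2 * T(6)
T(k) = 2^(k+1) - 1
T(0) = 1
T(1) = 3
T(2) = 7
T(3) = 15
T(4) = 31
T(7) = 2^8 - 1 = 255


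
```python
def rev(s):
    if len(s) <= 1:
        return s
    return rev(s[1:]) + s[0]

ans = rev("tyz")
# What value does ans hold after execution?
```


rev("tyz")
= rev("yz") + "t"
= rev("z") + "y" + "t"
= "z" + "y" + "t"
= "zyt"


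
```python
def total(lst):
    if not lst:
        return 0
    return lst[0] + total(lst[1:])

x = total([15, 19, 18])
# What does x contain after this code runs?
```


total([15, 19, 18])
= 15 + total([19, 18])
= 15 + 19 + total([18])
= 15 + 19 + 18 + total([])
= 15 + 19 + 18 + 0
= 52


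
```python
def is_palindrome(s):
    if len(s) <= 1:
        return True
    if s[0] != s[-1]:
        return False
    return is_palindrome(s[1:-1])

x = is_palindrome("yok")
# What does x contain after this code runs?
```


is_palindrome("yok")
"yok": s[0]='y' != s[-1]='k' -> False
= False


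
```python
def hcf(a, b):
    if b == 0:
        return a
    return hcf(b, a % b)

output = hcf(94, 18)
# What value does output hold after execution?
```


hcf(94, 18)
= hcf(18, 94 % 18) = hcf(18, 4)
= hcf(4, 18 % 4) = hcf(4, 2)
= hcf(2, 4 % 2) = hcf(2, 0)
b == 0, return a = 2


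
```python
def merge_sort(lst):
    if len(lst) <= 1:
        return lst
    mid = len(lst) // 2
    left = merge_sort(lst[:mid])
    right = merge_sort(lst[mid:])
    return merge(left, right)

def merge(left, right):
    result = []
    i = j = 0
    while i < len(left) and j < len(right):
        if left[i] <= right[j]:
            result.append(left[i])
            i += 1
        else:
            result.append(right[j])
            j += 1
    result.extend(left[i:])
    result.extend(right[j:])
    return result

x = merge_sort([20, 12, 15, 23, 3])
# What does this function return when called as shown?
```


merge_sort([20, 12, 15, 23, 3])
Split into [20, 12] and [15, 23, 3]
Left sorted: [12, 20]
Right sorted: [3, 15, 23]
Merge [12, 20] and [3, 15, 23]
= [3, 12, 15, 20, 23]


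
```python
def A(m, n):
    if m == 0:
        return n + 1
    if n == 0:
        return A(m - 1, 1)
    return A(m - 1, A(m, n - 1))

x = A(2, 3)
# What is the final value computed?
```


A(2, 3)
= A(1, A(2, 2))
First compute A(2, 2) = 7
= A(1, 7)
= 9


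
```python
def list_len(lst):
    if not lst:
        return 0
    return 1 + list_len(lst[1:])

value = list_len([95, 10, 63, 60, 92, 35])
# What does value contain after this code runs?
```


list_len([95, 10, 63, 60, 92, 35])
= 1 + list_len([10, 63, 60, 92, 35])
= 1 + 1 + list_len([63, 60, 92, 35])
= 1 + 1 + 1 + list_len([60, 92, 35])
= 1 + 1 + 1 + 1 + list_len([92, 35])
= 1 + 1 + 1 + 1 + 1 + list_len([35])
= 1 + 1 + 1 + 1 + 1 + 1 + list_len([])
= 1 + 1 + 1 + 1 + 1 + 1 + 0
= 6


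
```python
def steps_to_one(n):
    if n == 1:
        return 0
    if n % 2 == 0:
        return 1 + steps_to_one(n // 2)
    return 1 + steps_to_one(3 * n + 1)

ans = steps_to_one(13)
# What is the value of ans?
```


steps_to_one(13)
13 is odd -> 3*13+1 = 40 -> steps_to_one(40)
40 is even -> steps_to_one(20)
20 is even -> steps_to_one(10)
10 is even -> steps_to_one(5)
5 is odd -> 3*5+1 = 16 -> steps_to_one(16)
16 is even -> steps_to_one(8)
8 is even -> steps_to_one(4)
4 is even -> steps_to_one(2)
2 is even -> steps_to_one(1)
Reached 1 after 9 steps
= 9


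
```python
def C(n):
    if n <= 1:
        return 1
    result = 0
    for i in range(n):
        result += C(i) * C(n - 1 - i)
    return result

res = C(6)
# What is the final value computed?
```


C(6)
= sum of C(i) * C(6-1-i) for i in 0..5
First compute sub-values bottom-up:
  C(0) = 1, C(1) = 1
  C(2) = 1*1 + 1*1 = 2
  C(3) = 1*2 + 1*1 + 2*1 = 5
  C(4) = 1*5 + 1*2 + 2*1 + 5*1 = 14
  C(5) = 1*14 + 1*5 + 2*2 + 5*1 + 14*1 = 42
Now C(6):
  C(0)*C(5) = 1*42 = 42
  C(1)*C(4) = 1*14 = 14
  C(2)*C(3) = 2*5 = 10
  C(3)*C(2) = 5*2 = 10
  C(4)*C(1) = 14*1 = 14
  C(5)*C(0) = 42*1 = 42
= 42 + 14 + 10 + 10 + 14 + 42
= 132


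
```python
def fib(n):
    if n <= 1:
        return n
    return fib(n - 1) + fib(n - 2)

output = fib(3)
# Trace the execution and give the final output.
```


fib(3)
= fib(2) + fib(1)
Computing bottom-up: fib(0)=0, fib(1)=1, fib(2)=1, fib(3)=2
= 2


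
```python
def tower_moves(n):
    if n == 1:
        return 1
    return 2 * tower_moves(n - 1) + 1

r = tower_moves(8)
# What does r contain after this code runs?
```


tower_moves(8)
= 2 * tower_moves(7) + 1
= 2 * (2 * tower_moves(6) + 1) + 1
= 2 * (2 * (2 * tower_moves(5) + 1) + 1) + 1
= 2 * (2 * (2 * (2 * tower_moves(4) + 1) + 1) + 1) + 1
= 2 * (2 * (2 * (2 * (2 * tower_moves(3) + 1) + 1) + 1) + 1) + 1
= 2 * (2 * (2 * (2 * (2 * (2 * tower_moves(2) + 1) + 1) + 1) + 1) + 1) + 1
= 2 * (2 * (2 * (2 * (2 * (2 * (2 * tower_moves(1) + 1) + 1) + 1) + 1) + 1) + 1) + 1
Now compute bottom-up:
tower_moves(1) = 1
tower_moves(2) = 2 * 1 + 1 = 3
tower_moves(3) = 2 * 3 + 1 = 7
tower_moves(4) = 2 * 7 + 1 = 15
tower_moves(5) = 2 * 15 + 1 = 31
tower_moves(6) = 2 * 31 + 1 = 63
tower_moves(7) = 2 * 63 + 1 = 127
tower_moves(8) = 2 * 127 + 1 = 255
= 255


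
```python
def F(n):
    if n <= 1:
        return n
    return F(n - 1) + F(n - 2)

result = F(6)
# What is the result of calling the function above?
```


F(6)
= F(5) + F(4)
= (F(4) + F(3)) + F(4)
Computing bottom-up: F(0)=0, F(1)=1, F(2)=1, F(3)=2, F(4)=3, F(5)=5, F(6)=8
= 8


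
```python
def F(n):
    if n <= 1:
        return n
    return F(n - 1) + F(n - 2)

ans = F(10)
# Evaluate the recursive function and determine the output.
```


F(10)
= F(9) + F(8)
= (F(8) + F(7)) + F(8)
Computing bottom-up: F(0)=0, F(1)=1, F(2)=1, F(3)=2, F(4)=3, F(5)=5, F(6)=8, F(7)=13, F(8)=21, F(9)=34, F(10)=55
= 55


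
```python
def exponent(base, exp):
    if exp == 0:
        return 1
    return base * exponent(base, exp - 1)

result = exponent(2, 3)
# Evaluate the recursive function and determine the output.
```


exponent(2, 3)
= 2 * exponent(2, 2)
= 2 * 2 * exponent(2, 1)
= 2 * 2 * 2 * exponent(2, 0)
= 2 * 2 * 2 * 1
= 8


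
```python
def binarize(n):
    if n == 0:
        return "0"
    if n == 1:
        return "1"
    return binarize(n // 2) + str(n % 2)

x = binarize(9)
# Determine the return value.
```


binarize(9)
= binarize(4) + "1"
= binarize(2) + "0" + "1"
= binarize(1) + "0" + "0" + "1"
= "1" + "0" + "0" + "1"
= "1001"


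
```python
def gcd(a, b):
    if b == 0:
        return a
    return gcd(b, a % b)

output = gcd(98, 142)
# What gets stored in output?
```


gcd(98, 142)
= gcd(142, 98 % 142) = gcd(142, 98)
= gcd(98, 142 % 98) = gcd(98, 44)
= gcd(44, 98 % 44) = gcd(44, 10)
= gcd(10, 44 % 10) = gcd(10, 4)
= gcd(4, 10 % 4) = gcd(4, 2)
= gcd(2, 4 % 2) = gcd(2, 0)
b == 0, return a = 2


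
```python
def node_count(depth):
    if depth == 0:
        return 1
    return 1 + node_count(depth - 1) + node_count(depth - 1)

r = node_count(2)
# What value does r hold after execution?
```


node_count(2)
= 1 + node_count(1) + node_count(1)
= 1 + 2 * node_count(1)
node_count(k) = 2^(k+1) - 1
node_count(0) = 1
node_count(1) = 3
node_count(2) = 7
node_count(2) = 2^3 - 1 = 7


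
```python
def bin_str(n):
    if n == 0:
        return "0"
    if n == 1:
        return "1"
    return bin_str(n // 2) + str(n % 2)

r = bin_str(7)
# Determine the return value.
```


bin_str(7)
= bin_str(3) + "1"
= bin_str(1) + "1" + "1"
= "1" + "1" + "1"
= "111"


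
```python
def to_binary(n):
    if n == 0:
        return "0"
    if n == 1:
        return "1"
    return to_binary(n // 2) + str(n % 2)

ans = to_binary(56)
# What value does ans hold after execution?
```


to_binary(56)
= to_binary(28) + "0"
= to_binary(14) + "0" + "0"
= to_binary(7) + "0" + "0" + "0"
= to_binary(3) + "1" + "0" + "0" + "0"
= to_binary(1) + "1" + "1" + "0" + "0" + "0"
= "1" + "1" + "1" + "0" + "0" + "0"
= "111000"


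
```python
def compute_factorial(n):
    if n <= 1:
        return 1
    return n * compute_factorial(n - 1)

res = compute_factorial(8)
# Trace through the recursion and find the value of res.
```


compute_factorial(8)
= 8 * compute_factorial(7)
= 8 * 7 * compute_factorial(6)
= 8 * 7 * 6 * compute_factorial(5)
= 8 * 7 * 6 * 5 * compute_factorial(4)
= 8 * 7 * 6 * 5 * 4 * compute_factorial(3)
= 8 * 7 * 6 * 5 * 4 * 3 * compute_factorial(2)
= 8 * 7 * 6 * 5 * 4 * 3 * 2 * compute_factorial(1)
= 8 * 7 * 6 * 5 * 4 * 3 * 2 * 1
= 40320


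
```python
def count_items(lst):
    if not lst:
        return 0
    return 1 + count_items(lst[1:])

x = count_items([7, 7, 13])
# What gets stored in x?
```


count_items([7, 7, 13])
= 1 + count_items([7, 13])
= 1 + 1 + count_items([13])
= 1 + 1 + 1 + count_items([])
= 1 + 1 + 1 + 0
= 3


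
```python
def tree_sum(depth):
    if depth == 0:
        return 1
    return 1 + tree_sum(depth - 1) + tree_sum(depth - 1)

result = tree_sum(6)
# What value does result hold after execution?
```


tree_sum(6)
= 1 + tree_sum(5) + tree_sum(5)
= 1 + 2 * tree_sum(5)
tree_sum(k) = 2^(k+1) - 1
tree_sum(0) = 1
tree_sum(1) = 3
tree_sum(2) = 7
tree_sum(3) = 15
tree_sum(4) = 31
tree_sum(6) = 2^7 - 1 = 127


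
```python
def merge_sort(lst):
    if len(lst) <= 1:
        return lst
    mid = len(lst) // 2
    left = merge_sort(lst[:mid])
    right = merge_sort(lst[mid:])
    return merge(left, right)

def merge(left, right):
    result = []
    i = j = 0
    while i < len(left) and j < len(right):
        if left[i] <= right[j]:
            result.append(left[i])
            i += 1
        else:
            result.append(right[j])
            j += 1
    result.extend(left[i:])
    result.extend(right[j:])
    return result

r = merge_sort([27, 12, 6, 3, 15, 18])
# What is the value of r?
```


merge_sort([27, 12, 6, 3, 15, 18])
Split into [27, 12, 6] and [3, 15, 18]
Left sorted: [6, 12, 27]
Right sorted: [3, 15, 18]
Merge [6, 12, 27] and [3, 15, 18]
= [3, 6, 12, 15, 18, 27]


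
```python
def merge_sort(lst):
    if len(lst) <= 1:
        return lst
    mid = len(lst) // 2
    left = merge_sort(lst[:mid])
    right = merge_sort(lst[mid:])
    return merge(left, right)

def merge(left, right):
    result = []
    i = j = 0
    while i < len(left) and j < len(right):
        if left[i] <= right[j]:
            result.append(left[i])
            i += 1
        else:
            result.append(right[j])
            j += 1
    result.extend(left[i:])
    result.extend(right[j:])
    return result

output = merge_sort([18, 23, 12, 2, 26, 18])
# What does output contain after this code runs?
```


merge_sort([18, 23, 12, 2, 26, 18])
Split into [18, 23, 12] and [2, 26, 18]
Left sorted: [12, 18, 23]
Right sorted: [2, 18, 26]
Merge [12, 18, 23] and [2, 18, 26]
= [2, 12, 18, 18, 23, 26]


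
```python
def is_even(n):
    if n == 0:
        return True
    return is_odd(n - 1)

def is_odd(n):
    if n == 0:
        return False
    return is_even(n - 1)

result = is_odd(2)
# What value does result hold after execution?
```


is_odd(2)
= is_even(1)
= is_odd(0)
n == 0: return False
= False


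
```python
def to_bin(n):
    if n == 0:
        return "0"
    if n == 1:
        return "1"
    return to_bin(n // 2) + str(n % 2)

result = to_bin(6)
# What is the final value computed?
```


to_bin(6)
= to_bin(3) + "0"
= to_bin(1) + "1" + "0"
= "1" + "1" + "0"
= "110"


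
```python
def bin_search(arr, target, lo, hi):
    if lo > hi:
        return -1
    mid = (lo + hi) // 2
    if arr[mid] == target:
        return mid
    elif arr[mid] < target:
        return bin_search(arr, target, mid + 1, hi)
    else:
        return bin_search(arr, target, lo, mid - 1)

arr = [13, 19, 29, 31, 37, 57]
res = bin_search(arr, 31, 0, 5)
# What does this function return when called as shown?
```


bin_search(arr, 31, 0, 5)
lo=0, hi=5, mid=2, arr[mid]=29
29 < 31, search right half
lo=3, hi=5, mid=4, arr[mid]=37
37 > 31, search left half
lo=3, hi=3, mid=3, arr[mid]=31
arr[3] == 31, found at index 3
= 3


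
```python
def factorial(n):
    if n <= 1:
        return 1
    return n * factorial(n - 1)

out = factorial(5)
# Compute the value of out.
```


factorial(5)
= 5 * factorial(4)
= 5 * 4 * factorial(3)
= 5 * 4 * 3 * factorial(2)
= 5 * 4 * 3 * 2 * factorial(1)
= 5 * 4 * 3 * 2 * 1
= 120


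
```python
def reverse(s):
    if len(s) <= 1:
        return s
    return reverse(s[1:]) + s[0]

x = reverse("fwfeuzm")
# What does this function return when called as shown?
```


reverse("fwfeuzm")
= reverse("wfeuzm") + "f"
= reverse("feuzm") + "w" + "f"
= reverse("euzm") + "f" + "w" + "f"
= reverse("uzm") + "e" + "f" + "w" + "f"
= reverse("zm") + "u" + "e" + "f" + "w" + "f"
= reverse("m") + "z" + "u" + "e" + "f" + "w" + "f"
= "m" + "z" + "u" + "e" + "f" + "w" + "f"
= "mzuefwf"


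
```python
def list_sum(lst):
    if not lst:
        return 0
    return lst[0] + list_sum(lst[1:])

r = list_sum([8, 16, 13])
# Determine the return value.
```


list_sum([8, 16, 13])
= 8 + list_sum([16, 13])
= 8 + 16 + list_sum([13])
= 8 + 16 + 13 + list_sum([])
= 8 + 16 + 13 + 0
= 37


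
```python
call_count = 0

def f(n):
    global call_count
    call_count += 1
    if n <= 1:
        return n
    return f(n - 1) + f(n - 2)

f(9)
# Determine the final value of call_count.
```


f(9) calls f(8) and f(7); each non-base call branches into two more.
Let C(k) = total number of calls made by f(k), including the call to f(k) itself.
Base cases: C(0) = 1, C(1) = 1
Recurrence: C(k) = 1 + C(k-1) + C(k-2)
  C(2) = 1 + C(1) + C(0) = 1 + 1 + 1 = 3
  C(3) = 1 + C(2) + C(1) = 1 + 3 + 1 = 5
  C(4) = 1 + C(3) + C(2) = 1 + 5 + 3 = 9
  C(5) = 1 + C(4) + C(3) = 1 + 9 + 5 = 15
  C(6) = 1 + C(5) + C(4) = 1 + 15 + 9 = 25
  C(7) = 1 + C(6) + C(5) = 1 + 25 + 15 = 41
  C(8) = 1 + C(7) + C(6) = 1 + 41 + 25 = 67
  C(9) = 1 + C(8) + C(7) = 1 + 67 + 41 = 109
Total calls = C(9) = 109


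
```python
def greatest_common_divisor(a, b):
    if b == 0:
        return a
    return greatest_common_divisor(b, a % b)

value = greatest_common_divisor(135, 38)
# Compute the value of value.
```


greatest_common_divisor(135, 38)
= greatest_common_divisor(38, 135 % 38) = greatest_common_divisor(38, 21)
= greatest_common_divisor(21, 38 % 21) = greatest_common_divisor(21, 17)
= greatest_common_divisor(17, 21 % 17) = greatest_common_divisor(17, 4)
= greatest_common_divisor(4, 17 % 4) = greatest_common_divisor(4, 1)
= greatest_common_divisor(1, 4 % 1) = greatest_common_divisor(1, 0)
b == 0, return a = 1


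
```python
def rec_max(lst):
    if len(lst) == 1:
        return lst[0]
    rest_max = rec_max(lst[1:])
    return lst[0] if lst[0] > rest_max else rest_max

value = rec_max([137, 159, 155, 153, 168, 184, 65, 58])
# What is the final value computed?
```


rec_max([137, 159, 155, 153, 168, 184, 65, 58])
= compare 137 with rec_max([159, 155, 153, 168, 184, 65, 58])
= compare 159 with rec_max([155, 153, 168, 184, 65, 58])
= compare 155 with rec_max([153, 168, 184, 65, 58])
= compare 153 with rec_max([168, 184, 65, 58])
= compare 168 with rec_max([184, 65, 58])
= compare 184 with rec_max([65, 58])
= compare 65 with rec_max([58])
Base: rec_max([58]) = 58
compare 65 with 58: max = 65
compare 184 with 65: max = 184
compare 168 with 184: max = 184
compare 153 with 184: max = 184
compare 155 with 184: max = 184
compare 159 with 184: max = 184
compare 137 with 184: max = 184
= 184


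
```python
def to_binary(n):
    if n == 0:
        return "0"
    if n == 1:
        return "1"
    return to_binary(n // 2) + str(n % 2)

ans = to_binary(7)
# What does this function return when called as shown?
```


to_binary(7)
= to_binary(3) + "1"
= to_binary(1) + "1" + "1"
= "1" + "1" + "1"
= "111"


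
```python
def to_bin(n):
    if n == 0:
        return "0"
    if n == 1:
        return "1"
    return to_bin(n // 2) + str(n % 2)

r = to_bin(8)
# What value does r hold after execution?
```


to_bin(8)
= to_bin(4) + "0"
= to_bin(2) + "0" + "0"
= to_bin(1) + "0" + "0" + "0"
= "1" + "0" + "0" + "0"
= "1000"


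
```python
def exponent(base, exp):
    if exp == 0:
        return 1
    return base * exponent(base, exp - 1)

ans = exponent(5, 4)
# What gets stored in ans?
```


exponent(5, 4)
= 5 * exponent(5, 3)
= 5 * 5 * exponent(5, 2)
= 5 * 5 * 5 * exponent(5, 1)
= 5 * 5 * 5 * 5 * exponent(5, 0)
= 5 * 5 * 5 * 5 * 1
= 625


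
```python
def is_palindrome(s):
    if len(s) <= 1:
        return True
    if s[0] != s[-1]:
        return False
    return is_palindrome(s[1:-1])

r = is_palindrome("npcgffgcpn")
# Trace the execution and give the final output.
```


is_palindrome("npcgffgcpn")
"npcgffgcpn": s[0]='n' == s[-1]='n' -> is_palindrome("pcgffgcp")
"pcgffgcp": s[0]='p' == s[-1]='p' -> is_palindrome("cgffgc")
"cgffgc": s[0]='c' == s[-1]='c' -> is_palindrome("gffg")
"gffg": s[0]='g' == s[-1]='g' -> is_palindrome("ff")
"ff": s[0]='f' == s[-1]='f' -> is_palindrome("")
"": len <= 1 -> True
= True


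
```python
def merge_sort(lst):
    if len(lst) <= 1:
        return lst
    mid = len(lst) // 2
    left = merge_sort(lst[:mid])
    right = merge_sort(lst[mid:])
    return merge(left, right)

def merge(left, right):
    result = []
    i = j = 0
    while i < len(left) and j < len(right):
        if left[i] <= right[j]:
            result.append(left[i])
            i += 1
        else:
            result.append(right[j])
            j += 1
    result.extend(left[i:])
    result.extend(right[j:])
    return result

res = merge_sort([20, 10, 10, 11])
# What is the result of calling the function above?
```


merge_sort([20, 10, 10, 11])
Split into [20, 10] and [10, 11]
Left sorted: [10, 20]
Right sorted: [10, 11]
Merge [10, 20] and [10, 11]
= [10, 10, 11, 20]


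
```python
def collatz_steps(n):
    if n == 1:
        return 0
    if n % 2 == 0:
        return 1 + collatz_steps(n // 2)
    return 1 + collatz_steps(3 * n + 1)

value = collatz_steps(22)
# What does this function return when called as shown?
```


collatz_steps(22)
22 is even -> collatz_steps(11)
11 is odd -> 3*11+1 = 34 -> collatz_steps(34)
34 is even -> collatz_steps(17)
17 is odd -> 3*17+1 = 52 -> collatz_steps(52)
52 is even -> collatz_steps(26)
26 is even -> collatz_steps(13)
13 is odd -> 3*13+1 = 40 -> collatz_steps(40)
40 is even -> collatz_steps(20)
20 is even -> collatz_steps(10)
10 is even -> collatz_steps(5)
5 is odd -> 3*5+1 = 16 -> collatz_steps(16)
16 is even -> collatz_steps(8)
8 is even -> collatz_steps(4)
4 is even -> collatz_steps(2)
2 is even -> collatz_steps(1)
Reached 1 after 15 steps
= 15


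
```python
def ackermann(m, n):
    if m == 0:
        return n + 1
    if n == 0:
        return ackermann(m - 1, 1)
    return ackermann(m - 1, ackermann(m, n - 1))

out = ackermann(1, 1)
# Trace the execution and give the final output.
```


ackermann(1, 1)
= ackermann(0, ackermann(1, 0))
First compute ackermann(1, 0) = 2
= ackermann(0, 2)
= 3


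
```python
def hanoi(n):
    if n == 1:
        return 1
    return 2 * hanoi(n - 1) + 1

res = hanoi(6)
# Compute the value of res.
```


hanoi(6)
= 2 * hanoi(5) + 1
= 2 * (2 * hanoi(4) + 1) + 1
= 2 * (2 * (2 * hanoi(3) + 1) + 1) + 1
= 2 * (2 * (2 * (2 * hanoi(2) + 1) + 1) + 1) + 1
= 2 * (2 * (2 * (2 * (2 * hanoi(1) + 1) + 1) + 1) + 1) + 1
Now compute bottom-up:
hanoi(1) = 1
hanoi(2) = 2 * 1 + 1 = 3
hanoi(3) = 2 * 3 + 1 = 7
hanoi(4) = 2 * 7 + 1 = 15
hanoi(5) = 2 * 15 + 1 = 31
hanoi(6) = 2 * 31 + 1 = 63
= 63


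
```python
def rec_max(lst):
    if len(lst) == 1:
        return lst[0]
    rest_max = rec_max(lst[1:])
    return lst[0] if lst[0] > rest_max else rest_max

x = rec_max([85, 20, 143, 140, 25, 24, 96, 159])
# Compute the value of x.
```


rec_max([85, 20, 143, 140, 25, 24, 96, 159])
= compare 85 with rec_max([20, 143, 140, 25, 24, 96, 159])
= compare 20 with rec_max([143, 140, 25, 24, 96, 159])
= compare 143 with rec_max([140, 25, 24, 96, 159])
= compare 140 with rec_max([25, 24, 96, 159])
= compare 25 with rec_max([24, 96, 159])
= compare 24 with rec_max([96, 159])
= compare 96 with rec_max([159])
Base: rec_max([159]) = 159
compare 96 with 159: max = 159
compare 24 with 159: max = 159
compare 25 with 159: max = 159
compare 140 with 159: max = 159
compare 143 with 159: max = 159
compare 20 with 159: max = 159
compare 85 with 159: max = 159
= 159


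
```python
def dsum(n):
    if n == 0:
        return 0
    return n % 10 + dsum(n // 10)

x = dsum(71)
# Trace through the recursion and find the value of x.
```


dsum(71)
= 1 + dsum(7)
= 1 + 7 + dsum(0)
= 1 + 7 + 0
= 8


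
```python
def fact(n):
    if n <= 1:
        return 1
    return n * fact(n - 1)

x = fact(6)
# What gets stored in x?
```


fact(6)
= 6 * fact(5)
= 6 * 5 * fact(4)
= 6 * 5 * 4 * fact(3)
= 6 * 5 * 4 * 3 * fact(2)
= 6 * 5 * 4 * 3 * 2 * fact(1)
= 6 * 5 * 4 * 3 * 2 * 1
= 720


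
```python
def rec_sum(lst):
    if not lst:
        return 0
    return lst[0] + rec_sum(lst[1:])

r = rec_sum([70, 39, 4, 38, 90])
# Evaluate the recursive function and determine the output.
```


rec_sum([70, 39, 4, 38, 90])
= 70 + rec_sum([39, 4, 38, 90])
= 70 + 39 + rec_sum([4, 38, 90])
= 70 + 39 + 4 + rec_sum([38, 90])
= 70 + 39 + 4 + 38 + rec_sum([90])
= 70 + 39 + 4 + 38 + 90 + rec_sum([])
= 70 + 39 + 4 + 38 + 90 + 0
= 241


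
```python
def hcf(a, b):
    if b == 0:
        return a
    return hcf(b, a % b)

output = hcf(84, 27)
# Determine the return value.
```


hcf(84, 27)
= hcf(27, 84 % 27) = hcf(27, 3)
= hcf(3, 27 % 3) = hcf(3, 0)
b == 0, return a = 3


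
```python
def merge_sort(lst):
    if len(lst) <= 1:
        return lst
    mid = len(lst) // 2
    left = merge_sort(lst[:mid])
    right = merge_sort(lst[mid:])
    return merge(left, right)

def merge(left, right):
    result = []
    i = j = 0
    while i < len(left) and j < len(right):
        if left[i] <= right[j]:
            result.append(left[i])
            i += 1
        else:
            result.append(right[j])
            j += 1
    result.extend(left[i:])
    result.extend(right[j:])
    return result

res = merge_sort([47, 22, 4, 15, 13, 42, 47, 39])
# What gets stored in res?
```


merge_sort([47, 22, 4, 15, 13, 42, 47, 39])
Split into [47, 22, 4, 15] and [13, 42, 47, 39]
Left sorted: [4, 15, 22, 47]
Right sorted: [13, 39, 42, 47]
Merge [4, 15, 22, 47] and [13, 39, 42, 47]
= [4, 13, 15, 22, 39, 42, 47, 47]


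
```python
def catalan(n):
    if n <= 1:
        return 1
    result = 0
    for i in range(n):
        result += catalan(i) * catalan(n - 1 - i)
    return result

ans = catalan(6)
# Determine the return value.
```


catalan(6)
= sum of catalan(i) * catalan(6-1-i) for i in 0..5
First compute sub-values bottom-up:
  catalan(0) = 1, catalan(1) = 1
  catalan(2) = 1*1 + 1*1 = 2
  catalan(3) = 1*2 + 1*1 + 2*1 = 5
  catalan(4) = 1*5 + 1*2 + 2*1 + 5*1 = 14
  catalan(5) = 1*14 + 1*5 + 2*2 + 5*1 + 14*1 = 42
Now catalan(6):
  catalan(0)*catalan(5) = 1*42 = 42
  catalan(1)*catalan(4) = 1*14 = 14
  catalan(2)*catalan(3) = 2*5 = 10
  catalan(3)*catalan(2) = 5*2 = 10
  catalan(4)*catalan(1) = 14*1 = 14
  catalan(5)*catalan(0) = 42*1 = 42
= 42 + 14 + 10 + 10 + 14 + 42
= 132


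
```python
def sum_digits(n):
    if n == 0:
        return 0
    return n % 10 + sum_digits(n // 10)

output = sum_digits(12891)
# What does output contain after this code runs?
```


sum_digits(12891)
= 1 + sum_digits(1289)
= 1 + 9 + sum_digits(128)
= 1 + 9 + 8 + sum_digits(12)
= 1 + 9 + 8 + 2 + sum_digits(1)
= 1 + 9 + 8 + 2 + 1 + sum_digits(0)
= 1 + 9 + 8 + 2 + 1 + 0
= 21


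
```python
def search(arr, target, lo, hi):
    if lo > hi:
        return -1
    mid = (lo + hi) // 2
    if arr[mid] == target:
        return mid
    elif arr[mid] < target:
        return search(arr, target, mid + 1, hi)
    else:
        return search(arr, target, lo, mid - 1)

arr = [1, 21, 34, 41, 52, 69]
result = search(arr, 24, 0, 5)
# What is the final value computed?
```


search(arr, 24, 0, 5)
lo=0, hi=5, mid=2, arr[mid]=34
34 > 24, search left half
lo=0, hi=1, mid=0, arr[mid]=1
1 < 24, search right half
lo=1, hi=1, mid=1, arr[mid]=21
21 < 24, search right half
lo > hi, target not found, return -1
= -1


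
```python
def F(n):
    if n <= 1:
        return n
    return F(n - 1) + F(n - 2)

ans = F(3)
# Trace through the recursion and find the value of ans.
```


F(3)
= F(2) + F(1)
Computing bottom-up: F(0)=0, F(1)=1, F(2)=1, F(3)=2
= 2


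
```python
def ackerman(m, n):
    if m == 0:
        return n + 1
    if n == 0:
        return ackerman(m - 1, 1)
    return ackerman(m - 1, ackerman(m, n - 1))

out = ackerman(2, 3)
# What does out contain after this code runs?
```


ackerman(2, 3)
= ackerman(1, ackerman(2, 2))
First compute ackerman(2, 2) = 7
= ackerman(1, 7)
= 9


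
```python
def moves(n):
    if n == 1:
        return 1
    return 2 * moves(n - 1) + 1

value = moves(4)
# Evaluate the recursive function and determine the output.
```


moves(4)
= 2 * moves(3) + 1
= 2 * (2 * moves(2) + 1) + 1
= 2 * (2 * (2 * moves(1) + 1) + 1) + 1
Now compute bottom-up:
moves(1) = 1
moves(2) = 2 * 1 + 1 = 3
moves(3) = 2 * 3 + 1 = 7
moves(4) = 2 * 7 + 1 = 15
= 15


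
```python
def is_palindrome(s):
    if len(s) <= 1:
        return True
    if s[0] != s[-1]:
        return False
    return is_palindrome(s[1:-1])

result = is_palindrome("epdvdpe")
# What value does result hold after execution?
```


is_palindrome("epdvdpe")
"epdvdpe": s[0]='e' == s[-1]='e' -> is_palindrome("pdvdp")
"pdvdp": s[0]='p' == s[-1]='p' -> is_palindrome("dvd")
"dvd": s[0]='d' == s[-1]='d' -> is_palindrome("v")
"v": len <= 1 -> True
= True


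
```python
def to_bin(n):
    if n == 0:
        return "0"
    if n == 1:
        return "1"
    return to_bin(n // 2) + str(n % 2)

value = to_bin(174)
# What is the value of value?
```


to_bin(174)
= to_bin(87) + "0"
= to_bin(43) + "1" + "0"
= to_bin(21) + "1" + "1" + "0"
= to_bin(10) + "1" + "1" + "1" + "0"
= to_bin(5) + "0" + "1" + "1" + "1" + "0"
= to_bin(2) + "1" + "0" + "1" + "1" + "1" + "0"
= to_bin(1) + "0" + "1" + "0" + "1" + "1" + "1" + "0"
= "1" + "0" + "1" + "0" + "1" + "1" + "1" + "0"
= "10101110"


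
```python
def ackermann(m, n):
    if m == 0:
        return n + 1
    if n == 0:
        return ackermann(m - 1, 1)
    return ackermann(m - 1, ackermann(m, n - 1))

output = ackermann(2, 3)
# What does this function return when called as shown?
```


ackermann(2, 3)
= ackermann(1, ackermann(2, 2))
First compute ackermann(2, 2) = 7
= ackermann(1, 7)
= 9


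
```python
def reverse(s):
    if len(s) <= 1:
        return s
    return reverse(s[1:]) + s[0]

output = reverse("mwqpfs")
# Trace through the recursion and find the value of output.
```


reverse("mwqpfs")
= reverse("wqpfs") + "m"
= reverse("qpfs") + "w" + "m"
= reverse("pfs") + "q" + "w" + "m"
= reverse("fs") + "p" + "q" + "w" + "m"
= reverse("s") + "f" + "p" + "q" + "w" + "m"
= "s" + "f" + "p" + "q" + "w" + "m"
= "sfpqwm"


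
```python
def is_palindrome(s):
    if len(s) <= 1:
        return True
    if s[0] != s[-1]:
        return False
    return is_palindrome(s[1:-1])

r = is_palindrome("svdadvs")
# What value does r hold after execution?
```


is_palindrome("svdadvs")
"svdadvs": s[0]='s' == s[-1]='s' -> is_palindrome("vdadv")
"vdadv": s[0]='v' == s[-1]='v' -> is_palindrome("dad")
"dad": s[0]='d' == s[-1]='d' -> is_palindrome("a")
"a": len <= 1 -> True
= True


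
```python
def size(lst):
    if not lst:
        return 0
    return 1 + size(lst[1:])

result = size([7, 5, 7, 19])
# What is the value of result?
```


size([7, 5, 7, 19])
= 1 + size([5, 7, 19])
= 1 + 1 + size([7, 19])
= 1 + 1 + 1 + size([19])
= 1 + 1 + 1 + 1 + size([])
= 1 + 1 + 1 + 1 + 0
= 4


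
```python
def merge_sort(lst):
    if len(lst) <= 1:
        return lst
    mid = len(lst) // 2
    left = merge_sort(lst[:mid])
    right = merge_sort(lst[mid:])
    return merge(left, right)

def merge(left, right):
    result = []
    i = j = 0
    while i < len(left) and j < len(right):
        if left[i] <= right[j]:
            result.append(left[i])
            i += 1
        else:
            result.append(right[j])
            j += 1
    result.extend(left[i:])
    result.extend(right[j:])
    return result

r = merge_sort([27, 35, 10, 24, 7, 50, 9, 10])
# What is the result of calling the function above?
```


merge_sort([27, 35, 10, 24, 7, 50, 9, 10])
Split into [27, 35, 10, 24] and [7, 50, 9, 10]
Left sorted: [10, 24, 27, 35]
Right sorted: [7, 9, 10, 50]
Merge [10, 24, 27, 35] and [7, 9, 10, 50]
= [7, 9, 10, 10, 24, 27, 35, 50]


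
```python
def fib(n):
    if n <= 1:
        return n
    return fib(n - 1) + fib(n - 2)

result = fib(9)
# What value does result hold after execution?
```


fib(9)
= fib(8) + fib(7)
= (fib(7) + fib(6)) + fib(7)
Computing bottom-up: fib(0)=0, fib(1)=1, fib(2)=1, fib(3)=2, fib(4)=3, fib(5)=5, fib(6)=8, fib(7)=13, fib(8)=21, fib(9)=34
= 34


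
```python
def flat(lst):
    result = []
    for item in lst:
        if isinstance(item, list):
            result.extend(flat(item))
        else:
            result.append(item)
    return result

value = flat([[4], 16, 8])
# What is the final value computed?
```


flat([[4], 16, 8])
Processing each element:
  [4] is a list -> flat recursively -> [4]
  16 is not a list -> append 16
  8 is not a list -> append 8
= [4, 16, 8]


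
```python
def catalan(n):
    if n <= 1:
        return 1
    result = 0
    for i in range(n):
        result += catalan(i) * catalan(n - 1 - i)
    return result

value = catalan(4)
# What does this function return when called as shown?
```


catalan(4)
= sum of catalan(i) * catalan(4-1-i) for i in 0..3
First compute sub-values bottom-up:
  catalan(0) = 1, catalan(1) = 1
  catalan(2) = 1*1 + 1*1 = 2
  catalan(3) = 1*2 + 1*1 + 2*1 = 5
Now catalan(4):
  catalan(0)*catalan(3) = 1*5 = 5
  catalan(1)*catalan(2) = 1*2 = 2
  catalan(2)*catalan(1) = 2*1 = 2
  catalan(3)*catalan(0) = 5*1 = 5
= 5 + 2 + 2 + 5
= 14


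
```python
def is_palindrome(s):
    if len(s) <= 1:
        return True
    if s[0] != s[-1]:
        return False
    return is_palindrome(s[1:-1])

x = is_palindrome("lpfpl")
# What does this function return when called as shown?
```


is_palindrome("lpfpl")
"lpfpl": s[0]='l' == s[-1]='l' -> is_palindrome("pfp")
"pfp": s[0]='p' == s[-1]='p' -> is_palindrome("f")
"f": len <= 1 -> True
= True


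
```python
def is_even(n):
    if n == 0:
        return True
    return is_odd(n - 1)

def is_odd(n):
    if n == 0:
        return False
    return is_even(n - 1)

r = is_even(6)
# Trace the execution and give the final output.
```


is_even(6)
= is_odd(5)
= is_even(4)
= is_odd(3)
= is_even(2)
= is_odd(1)
= is_even(0)
n == 0: return True
= True


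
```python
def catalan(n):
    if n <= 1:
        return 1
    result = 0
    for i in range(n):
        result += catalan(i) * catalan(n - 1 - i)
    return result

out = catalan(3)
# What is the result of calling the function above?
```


catalan(3)
= sum of catalan(i) * catalan(3-1-i) for i in 0..2
First compute sub-values bottom-up:
  catalan(0) = 1, catalan(1) = 1
  catalan(2) = 1*1 + 1*1 = 2
Now catalan(3):
  catalan(0)*catalan(2) = 1*2 = 2
  catalan(1)*catalan(1) = 1*1 = 1
  catalan(2)*catalan(0) = 2*1 = 2
= 2 + 1 + 2
= 5


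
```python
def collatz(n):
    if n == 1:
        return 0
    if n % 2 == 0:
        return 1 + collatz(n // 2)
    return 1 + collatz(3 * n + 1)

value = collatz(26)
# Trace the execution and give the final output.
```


collatz(26)
26 is even -> collatz(13)
13 is odd -> 3*13+1 = 40 -> collatz(40)
40 is even -> collatz(20)
20 is even -> collatz(10)
10 is even -> collatz(5)
5 is odd -> 3*5+1 = 16 -> collatz(16)
16 is even -> collatz(8)
8 is even -> collatz(4)
4 is even -> collatz(2)
2 is even -> collatz(1)
Reached 1 after 10 steps
= 10


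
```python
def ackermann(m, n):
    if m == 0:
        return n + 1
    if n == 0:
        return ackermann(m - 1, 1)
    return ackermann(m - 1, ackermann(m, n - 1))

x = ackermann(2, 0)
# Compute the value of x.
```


ackermann(2, 0)
n == 0: return ackermann(1, 1)
= ackermann(1, 1) = 3
= 3


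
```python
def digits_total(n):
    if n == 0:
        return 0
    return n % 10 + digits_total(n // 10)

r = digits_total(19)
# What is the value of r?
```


digits_total(19)
= 9 + digits_total(1)
= 9 + 1 + digits_total(0)
= 9 + 1 + 0
= 10


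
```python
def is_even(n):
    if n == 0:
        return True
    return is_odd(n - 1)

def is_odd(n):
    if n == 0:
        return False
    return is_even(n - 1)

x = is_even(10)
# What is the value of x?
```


is_even(10)
= is_odd(9)
= is_even(8)
= is_odd(7)
= is_even(6)
= is_odd(5)
= is_even(4)
= is_odd(3)
= is_even(2)
= is_odd(1)
= is_even(0)
n == 0: return True
= True


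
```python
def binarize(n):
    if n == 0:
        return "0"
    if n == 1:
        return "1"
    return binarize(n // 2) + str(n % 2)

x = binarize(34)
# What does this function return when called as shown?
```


binarize(34)
= binarize(17) + "0"
= binarize(8) + "1" + "0"
= binarize(4) + "0" + "1" + "0"
= binarize(2) + "0" + "0" + "1" + "0"
= binarize(1) + "0" + "0" + "0" + "1" + "0"
= "1" + "0" + "0" + "0" + "1" + "0"
= "100010"


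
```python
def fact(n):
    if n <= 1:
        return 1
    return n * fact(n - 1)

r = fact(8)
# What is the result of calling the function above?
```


fact(8)
= 8 * fact(7)
= 8 * 7 * fact(6)
= 8 * 7 * 6 * fact(5)
= 8 * 7 * 6 * 5 * fact(4)
= 8 * 7 * 6 * 5 * 4 * fact(3)
= 8 * 7 * 6 * 5 * 4 * 3 * fact(2)
= 8 * 7 * 6 * 5 * 4 * 3 * 2 * fact(1)
= 8 * 7 * 6 * 5 * 4 * 3 * 2 * 1
= 40320


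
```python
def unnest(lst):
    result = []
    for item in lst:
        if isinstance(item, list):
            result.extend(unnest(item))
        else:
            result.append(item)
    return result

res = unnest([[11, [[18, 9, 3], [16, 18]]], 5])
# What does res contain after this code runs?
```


unnest([[11, [[18, 9, 3], [16, 18]]], 5])
Processing each element:
  [11, [[18, 9, 3], [16, 18]]] is a list -> unnest recursively -> [11, 18, 9, 3, 16, 18]
  5 is not a list -> append 5
= [11, 18, 9, 3, 16, 18, 5]


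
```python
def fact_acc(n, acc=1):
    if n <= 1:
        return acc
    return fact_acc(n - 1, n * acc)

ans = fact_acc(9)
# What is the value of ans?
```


fact_acc(9, 1)
= fact_acc(8, 9 * 1) = fact_acc(8, 9)
= fact_acc(7, 8 * 9) = fact_acc(7, 72)
= fact_acc(6, 7 * 72) = fact_acc(6, 504)
= fact_acc(5, 6 * 504) = fact_acc(5, 3024)
= fact_acc(4, 5 * 3024) = fact_acc(4, 15120)
= fact_acc(3, 4 * 15120) = fact_acc(3, 60480)
= fact_acc(2, 3 * 60480) = fact_acc(2, 181440)
= fact_acc(1, 2 * 181440) = fact_acc(1, 362880)
n <= 1, return acc = 362880


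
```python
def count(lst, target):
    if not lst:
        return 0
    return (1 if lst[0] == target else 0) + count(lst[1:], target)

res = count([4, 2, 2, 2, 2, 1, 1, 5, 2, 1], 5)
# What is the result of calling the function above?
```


count([4, 2, 2, 2, 2, 1, 1, 5, 2, 1], 5)
lst[0]=4 != 5: 0 + count([2, 2, 2, 2, 1, 1, 5, 2, 1], 5)
lst[0]=2 != 5: 0 + count([2, 2, 2, 1, 1, 5, 2, 1], 5)
lst[0]=2 != 5: 0 + count([2, 2, 1, 1, 5, 2, 1], 5)
lst[0]=2 != 5: 0 + count([2, 1, 1, 5, 2, 1], 5)
lst[0]=2 != 5: 0 + count([1, 1, 5, 2, 1], 5)
lst[0]=1 != 5: 0 + count([1, 5, 2, 1], 5)
lst[0]=1 != 5: 0 + count([5, 2, 1], 5)
lst[0]=5 == 5: 1 + count([2, 1], 5)
lst[0]=2 != 5: 0 + count([1], 5)
lst[0]=1 != 5: 0 + count([], 5)
= 1


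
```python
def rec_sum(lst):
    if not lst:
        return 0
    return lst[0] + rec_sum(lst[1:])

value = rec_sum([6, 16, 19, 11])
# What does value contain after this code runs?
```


rec_sum([6, 16, 19, 11])
= 6 + rec_sum([16, 19, 11])
= 6 + 16 + rec_sum([19, 11])
= 6 + 16 + 19 + rec_sum([11])
= 6 + 16 + 19 + 11 + rec_sum([])
= 6 + 16 + 19 + 11 + 0
= 52


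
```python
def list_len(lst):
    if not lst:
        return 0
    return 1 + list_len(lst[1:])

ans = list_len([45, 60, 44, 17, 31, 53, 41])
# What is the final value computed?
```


list_len([45, 60, 44, 17, 31, 53, 41])
= 1 + list_len([60, 44, 17, 31, 53, 41])
= 1 + 1 + list_len([44, 17, 31, 53, 41])
= 1 + 1 + 1 + list_len([17, 31, 53, 41])
= 1 + 1 + 1 + 1 + list_len([31, 53, 41])
= 1 + 1 + 1 + 1 + 1 + list_len([53, 41])
= 1 + 1 + 1 + 1 + 1 + 1 + list_len([41])
= 1 + 1 + 1 + 1 + 1 + 1 + 1 + list_len([])
= 1 + 1 + 1 + 1 + 1 + 1 + 1 + 0
= 7


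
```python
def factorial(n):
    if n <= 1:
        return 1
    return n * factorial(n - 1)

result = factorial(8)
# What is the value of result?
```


factorial(8)
= 8 * factorial(7)
= 8 * 7 * factorial(6)
= 8 * 7 * 6 * factorial(5)
= 8 * 7 * 6 * 5 * factorial(4)
= 8 * 7 * 6 * 5 * 4 * factorial(3)
= 8 * 7 * 6 * 5 * 4 * 3 * factorial(2)
= 8 * 7 * 6 * 5 * 4 * 3 * 2 * factorial(1)
= 8 * 7 * 6 * 5 * 4 * 3 * 2 * 1
= 40320


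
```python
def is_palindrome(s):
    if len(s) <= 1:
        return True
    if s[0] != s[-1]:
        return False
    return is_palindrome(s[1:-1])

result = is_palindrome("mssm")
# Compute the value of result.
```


is_palindrome("mssm")
"mssm": s[0]='m' == s[-1]='m' -> is_palindrome("ss")
"ss": s[0]='s' == s[-1]='s' -> is_palindrome("")
"": len <= 1 -> True
= True


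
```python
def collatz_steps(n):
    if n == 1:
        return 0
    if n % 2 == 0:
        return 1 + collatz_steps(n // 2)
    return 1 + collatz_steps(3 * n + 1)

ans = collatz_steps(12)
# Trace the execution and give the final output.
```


collatz_steps(12)
12 is even -> collatz_steps(6)
6 is even -> collatz_steps(3)
3 is odd -> 3*3+1 = 10 -> collatz_steps(10)
10 is even -> collatz_steps(5)
5 is odd -> 3*5+1 = 16 -> collatz_steps(16)
16 is even -> collatz_steps(8)
8 is even -> collatz_steps(4)
4 is even -> collatz_steps(2)
2 is even -> collatz_steps(1)
Reached 1 after 9 steps
= 9


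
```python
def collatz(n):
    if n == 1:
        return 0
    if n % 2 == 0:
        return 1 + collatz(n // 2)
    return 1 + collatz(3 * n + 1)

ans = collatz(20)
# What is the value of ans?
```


collatz(20)
20 is even -> collatz(10)
10 is even -> collatz(5)
5 is odd -> 3*5+1 = 16 -> collatz(16)
16 is even -> collatz(8)
8 is even -> collatz(4)
4 is even -> collatz(2)
2 is even -> collatz(1)
Reached 1 after 7 steps
= 7


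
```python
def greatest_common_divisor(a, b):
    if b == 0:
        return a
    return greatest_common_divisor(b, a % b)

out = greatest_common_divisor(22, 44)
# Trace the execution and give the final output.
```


greatest_common_divisor(22, 44)
= greatest_common_divisor(44, 22 % 44) = greatest_common_divisor(44, 22)
= greatest_common_divisor(22, 44 % 22) = greatest_common_divisor(22, 0)
b == 0, return a = 22


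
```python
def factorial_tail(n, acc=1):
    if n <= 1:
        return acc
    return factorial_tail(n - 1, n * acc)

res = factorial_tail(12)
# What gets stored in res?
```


factorial_tail(12, 1)
= factorial_tail(11, 12 * 1) = factorial_tail(11, 12)
= factorial_tail(10, 11 * 12) = factorial_tail(10, 132)
= factorial_tail(9, 10 * 132) = factorial_tail(9, 1320)
= factorial_tail(8, 9 * 1320) = factorial_tail(8, 11880)
= factorial_tail(7, 8 * 11880) = factorial_tail(7, 95040)
= factorial_tail(6, 7 * 95040) = factorial_tail(6, 665280)
= factorial_tail(5, 6 * 665280) = factorial_tail(5, 3991680)
= factorial_tail(4, 5 * 3991680) = factorial_tail(4, 19958400)
= factorial_tail(3, 4 * 19958400) = factorial_tail(3, 79833600)
= factorial_tail(2, 3 * 79833600) = factorial_tail(2, 239500800)
= factorial_tail(1, 2 * 239500800) = factorial_tail(1, 479001600)
n <= 1, return acc = 479001600


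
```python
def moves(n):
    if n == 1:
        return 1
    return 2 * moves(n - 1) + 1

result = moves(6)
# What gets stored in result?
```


moves(6)
= 2 * moves(5) + 1
= 2 * (2 * moves(4) + 1) + 1
= 2 * (2 * (2 * moves(3) + 1) + 1) + 1
= 2 * (2 * (2 * (2 * moves(2) + 1) + 1) + 1) + 1
= 2 * (2 * (2 * (2 * (2 * moves(1) + 1) + 1) + 1) + 1) + 1
Now compute bottom-up:
moves(1) = 1
moves(2) = 2 * 1 + 1 = 3
moves(3) = 2 * 3 + 1 = 7
moves(4) = 2 * 7 + 1 = 15
moves(5) = 2 * 15 + 1 = 31
moves(6) = 2 * 31 + 1 = 63
= 63


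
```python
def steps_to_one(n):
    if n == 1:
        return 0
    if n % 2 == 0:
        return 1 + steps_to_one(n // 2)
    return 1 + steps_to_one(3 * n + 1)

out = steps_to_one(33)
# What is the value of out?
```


steps_to_one(33)
33 is odd -> 3*33+1 = 100 -> steps_to_one(100)
100 is even -> steps_to_one(50)
50 is even -> steps_to_one(25)
25 is odd -> 3*25+1 = 76 -> steps_to_one(76)
76 is even -> steps_to_one(38)
38 is even -> steps_to_one(19)
19 is odd -> 3*19+1 = 58 -> steps_to_one(58)
58 is even -> steps_to_one(29)
29 is odd -> 3*29+1 = 88 -> steps_to_one(88)
88 is even -> steps_to_one(44)
44 is even -> steps_to_one(22)
22 is even -> steps_to_one(11)
11 is odd -> 3*11+1 = 34 -> steps_to_one(34)
34 is even -> steps_to_one(17)
17 is odd -> 3*17+1 = 52 -> steps_to_one(52)
52 is even -> steps_to_one(26)
26 is even -> steps_to_one(13)
13 is odd -> 3*13+1 = 40 -> steps_to_one(40)
40 is even -> steps_to_one(20)
20 is even -> steps_to_one(10)
10 is even -> steps_to_one(5)
5 is odd -> 3*5+1 = 16 -> steps_to_one(16)
16 is even -> steps_to_one(8)
8 is even -> steps_to_one(4)
4 is even -> steps_to_one(2)
2 is even -> steps_to_one(1)
Reached 1 after 26 steps
= 26
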